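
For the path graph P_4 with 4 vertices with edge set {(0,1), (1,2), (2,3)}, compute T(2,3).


A path on 4 vertices is a tree with 3 edges.
T(x,y) = x^(3) for any tree.
T(2,3) = 2^3 = 8.

8


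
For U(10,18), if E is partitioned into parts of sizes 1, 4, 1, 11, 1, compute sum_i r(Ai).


r(Ai) = min(|Ai|, 10) for each part.
Sum = min(1,10) + min(4,10) + min(1,10) + min(11,10) + min(1,10)
    = 1 + 4 + 1 + 10 + 1
    = 17.

17


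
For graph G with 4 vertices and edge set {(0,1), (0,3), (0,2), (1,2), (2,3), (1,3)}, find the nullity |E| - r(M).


Cycle rank (nullity) = |E| - r(M) = |E| - (|V| - c).
|E| = 6, |V| = 4, c = 1.
Nullity = 6 - (4 - 1) = 6 - 3 = 3.

3


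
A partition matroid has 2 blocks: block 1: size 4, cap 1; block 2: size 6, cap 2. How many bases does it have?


A basis picks exactly ci elements from block i.
Number of bases = product of C(|Si|, ci).
= C(4,1) * C(6,2)
= 4 * 15
= 60.

60


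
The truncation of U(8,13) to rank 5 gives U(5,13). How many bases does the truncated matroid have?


Truncating U(8,13) to rank 5 gives U(5,13).
Bases of U(5,13) are all 5-element subsets of 13 elements.
Number of bases = C(13,5) = 1287.

1287


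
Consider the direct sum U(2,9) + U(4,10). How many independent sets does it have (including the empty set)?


For a direct sum, |I(M1+M2)| = |I(M1)| * |I(M2)|.
|I(U(2,9))| = sum C(9,k) for k=0..2 = 46.
|I(U(4,10))| = sum C(10,k) for k=0..4 = 386.
Total = 46 * 386 = 17756.

17756


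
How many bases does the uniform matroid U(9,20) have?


Bases of U(9,20) are all 9-element subsets of the 20-element ground set.
Number of bases = C(20,9).
C(20,9) = 20! / (9! * 11!) = 167960.

167960


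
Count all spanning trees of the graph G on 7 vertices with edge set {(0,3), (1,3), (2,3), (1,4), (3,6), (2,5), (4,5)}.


By Kirchhoff's matrix tree theorem, the number of spanning trees equals
the determinant of any cofactor of the Laplacian matrix L.
G has 7 vertices and 7 edges.
Computing the (6 x 6) cofactor determinant gives 5.

5


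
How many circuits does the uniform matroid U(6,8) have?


In U(6,8), circuits are the (7)-element subsets.
Any set of 7 elements is dependent, and removing any one element gives
an independent set of size 6, so it is a minimal dependent set.
Number of circuits = C(8,7) = 8! / (7! * 1!) = 8.

8


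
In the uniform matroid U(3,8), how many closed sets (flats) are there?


Flats of U(3,8): every subset of size < 3 is a flat, plus E itself.
Count = C(8,0) + C(8,1) + C(8,2) + 1
     = 1 + 8 + 28 + 1
     = 38.

38


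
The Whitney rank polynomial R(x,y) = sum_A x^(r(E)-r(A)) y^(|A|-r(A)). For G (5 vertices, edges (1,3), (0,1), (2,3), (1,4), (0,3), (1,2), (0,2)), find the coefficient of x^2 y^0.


R(x,y) = sum over A in 2^E of x^(r(E)-r(A)) * y^(|A|-r(A)).
G has 5 vertices, 7 edges. r(E) = 4.
Enumerate all 2^7 = 128 subsets.
Count subsets with r(E)-r(A)=2 and |A|-r(A)=0: 21.

21


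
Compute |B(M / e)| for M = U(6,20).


Contracting e from U(6,20) gives U(5,19).
Bases of U(5,19) = C(19,5) = 19! / (5! * 14!) = 11628.

11628


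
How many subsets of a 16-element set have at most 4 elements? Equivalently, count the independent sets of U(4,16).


Independent sets of U(4,16) are all subsets of size <= 4.
Count = (16 choose 0) + (16 choose 1) + (16 choose 2) + (16 choose 3) + (16 choose 4)
     = 1 + 16 + 120 + 560 + 1820
     = 2517.

2517


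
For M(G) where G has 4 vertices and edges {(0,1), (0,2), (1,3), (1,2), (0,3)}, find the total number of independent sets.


An independent set in a graphic matroid is an acyclic edge subset.
G has 4 vertices and 5 edges.
Enumerate all 2^5 = 32 subsets, checking for acyclicity.
Total independent sets = 24.

24


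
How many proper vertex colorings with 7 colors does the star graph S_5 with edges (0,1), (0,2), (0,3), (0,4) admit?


P(tree, k) = k * (k-1)^(4) for any tree on 5 vertices.
P(7) = 7 * 6^4 = 7 * 1296 = 9072.

9072


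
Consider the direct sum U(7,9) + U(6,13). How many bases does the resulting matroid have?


Bases of a direct sum M1 + M2: |B| = |B(M1)| * |B(M2)|.
|B(U(7,9))| = C(9,7) = 36.
|B(U(6,13))| = C(13,6) = 1716.
Total bases = 36 * 1716 = 61776.

61776


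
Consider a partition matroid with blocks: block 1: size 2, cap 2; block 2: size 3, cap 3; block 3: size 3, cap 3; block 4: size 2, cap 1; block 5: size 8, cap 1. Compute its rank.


Rank of a partition matroid = sum of min(|Si|, ci) for each block.
= min(2,2) + min(3,3) + min(3,3) + min(2,1) + min(8,1)
= 2 + 3 + 3 + 1 + 1
= 10.

10


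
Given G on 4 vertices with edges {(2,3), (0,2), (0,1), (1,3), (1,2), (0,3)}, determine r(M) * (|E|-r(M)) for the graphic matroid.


r(M) = |V| - c = 4 - 1 = 3.
nullity = |E| - r(M) = 6 - 3 = 3.
Product = 3 * 3 = 9.

9


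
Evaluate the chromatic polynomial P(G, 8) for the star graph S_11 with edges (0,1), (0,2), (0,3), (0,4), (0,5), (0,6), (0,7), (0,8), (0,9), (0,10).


P(tree, k) = k * (k-1)^(10) for any tree on 11 vertices.
P(8) = 8 * 7^10 = 8 * 282475249 = 2259801992.

2259801992


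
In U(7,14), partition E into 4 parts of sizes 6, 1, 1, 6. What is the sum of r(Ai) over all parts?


r(Ai) = min(|Ai|, 7) for each part.
Sum = min(6,7) + min(1,7) + min(1,7) + min(6,7)
    = 6 + 1 + 1 + 6
    = 14.

14


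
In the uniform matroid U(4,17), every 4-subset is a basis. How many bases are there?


Bases of U(4,17) are all 4-element subsets of the 17-element ground set.
Number of bases = C(17,4).
(17 choose 4) = 2380.

2380


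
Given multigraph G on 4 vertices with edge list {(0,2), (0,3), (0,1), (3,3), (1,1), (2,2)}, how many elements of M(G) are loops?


In a graphic matroid, a loop is a self-loop edge (u,u) with rank 0.
Examining all 6 edges for self-loops...
Self-loops found: (3,3), (1,1), (2,2)
Number of loops = 3.

3


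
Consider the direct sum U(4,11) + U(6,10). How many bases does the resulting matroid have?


Bases of a direct sum M1 + M2: |B| = |B(M1)| * |B(M2)|.
|B(U(4,11))| = C(11,4) = 330.
|B(U(6,10))| = C(10,6) = 210.
Total bases = 330 * 210 = 69300.

69300


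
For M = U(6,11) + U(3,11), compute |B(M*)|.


(M1+M2)* = M1* + M2*.
M1* = U(5,11), bases: C(11,5) = 462.
M2* = U(8,11), bases: C(11,8) = 165.
|B(M*)| = 462 * 165 = 76230.

76230


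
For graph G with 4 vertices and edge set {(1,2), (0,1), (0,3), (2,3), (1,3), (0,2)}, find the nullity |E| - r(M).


Cycle rank (nullity) = |E| - r(M) = |E| - (|V| - c).
|E| = 6, |V| = 4, c = 1.
Nullity = 6 - (4 - 1) = 6 - 3 = 3.

3


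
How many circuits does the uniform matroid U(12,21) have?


In U(12,21), circuits are the (13)-element subsets.
Any set of 13 elements is dependent, and removing any one element gives
an independent set of size 12, so it is a minimal dependent set.
Number of circuits = (21 choose 13) = 203490.

203490


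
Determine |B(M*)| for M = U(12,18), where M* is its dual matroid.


The dual of U(r,n) is U(n-r, n) = U(6,18).
Bases of U(6,18) are all (6)-element subsets.
|B(M*)| = (18 choose 6) = 18564.

18564


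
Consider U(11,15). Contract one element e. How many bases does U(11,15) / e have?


Contracting e from U(11,15) gives U(10,14).
Bases of U(10,14) = (14 choose 10) = 1001.

1001


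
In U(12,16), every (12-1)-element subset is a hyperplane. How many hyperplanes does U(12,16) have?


Hyperplanes of U(12,16) are flats of rank 11.
In a uniform matroid, these are exactly the (11)-element subsets.
Count = (16 choose 11) = 4368.

4368


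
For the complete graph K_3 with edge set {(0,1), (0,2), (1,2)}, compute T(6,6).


T(K_3; x,y) = x^2 + x + y.
T(6,6) = 36 + 6 + 6 = 48.

48


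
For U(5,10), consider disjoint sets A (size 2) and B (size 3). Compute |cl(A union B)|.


|A union B| = 2 + 3 = 5 (disjoint).
In U(5,10), cl(S) = S if |S| < 5, else cl(S) = E.
Since 5 >= 5, cl(A union B) = E.
|cl(A union B)| = 10.

10


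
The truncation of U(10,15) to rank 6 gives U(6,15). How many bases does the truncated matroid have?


Truncating U(10,15) to rank 6 gives U(6,15).
Bases of U(6,15) are all 6-element subsets of 15 elements.
Number of bases = C(15,6) = 15! / (6! * 9!) = 5005.

5005


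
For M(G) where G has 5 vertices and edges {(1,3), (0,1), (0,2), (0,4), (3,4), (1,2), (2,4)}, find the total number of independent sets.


An independent set in a graphic matroid is an acyclic edge subset.
G has 5 vertices and 7 edges.
Enumerate all 2^7 = 128 subsets, checking for acyclicity.
Total independent sets = 86.

86


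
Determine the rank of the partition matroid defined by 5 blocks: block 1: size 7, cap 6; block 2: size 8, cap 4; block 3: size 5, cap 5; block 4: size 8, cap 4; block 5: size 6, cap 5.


Rank of a partition matroid = sum of min(|Si|, ci) for each block.
= min(7,6) + min(8,4) + min(5,5) + min(8,4) + min(6,5)
= 6 + 4 + 5 + 4 + 5
= 24.

24


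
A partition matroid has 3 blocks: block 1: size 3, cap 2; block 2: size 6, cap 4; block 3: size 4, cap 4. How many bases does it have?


A basis picks exactly ci elements from block i.
Number of bases = product of C(|Si|, ci).
= C(3,2) * C(6,4) * C(4,4)
= 3 * 15 * 1
= 45.

45


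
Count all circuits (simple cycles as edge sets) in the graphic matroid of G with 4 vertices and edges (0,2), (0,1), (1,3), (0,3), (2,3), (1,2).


A circuit in a graphic matroid = edge set of a simple cycle.
G has 4 vertices and 6 edges.
Enumerating all minimal edge subsets forming cycles...
Total circuits found: 7.

7


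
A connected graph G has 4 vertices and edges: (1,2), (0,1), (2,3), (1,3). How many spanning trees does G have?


By Kirchhoff's matrix tree theorem, the number of spanning trees equals
the determinant of any cofactor of the Laplacian matrix L.
G has 4 vertices and 4 edges.
Computing the (3 x 3) cofactor determinant gives 3.

3


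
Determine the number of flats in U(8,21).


Flats of U(8,21): every subset of size < 8 is a flat, plus E itself.
Count = (21 choose 0) + (21 choose 1) + (21 choose 2) + (21 choose 3) + (21 choose 4) + (21 choose 5) + (21 choose 6) + (21 choose 7) + 1
     = 1 + 21 + 210 + 1330 + 5985 + 20349 + 54264 + 116280 + 1
     = 198441.

198441


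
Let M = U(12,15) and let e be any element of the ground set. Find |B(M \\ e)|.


Deleting e from U(12,15) gives U(12,14) since n > r.
Bases of U(12,14) = C(14,12) = 91.

91


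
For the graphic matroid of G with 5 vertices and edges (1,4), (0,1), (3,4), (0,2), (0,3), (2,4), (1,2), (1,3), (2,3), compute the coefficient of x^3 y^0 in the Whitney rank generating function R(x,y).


R(x,y) = sum over A in 2^E of x^(r(E)-r(A)) * y^(|A|-r(A)).
G has 5 vertices, 9 edges. r(E) = 4.
Enumerate all 2^9 = 512 subsets.
Count subsets with r(E)-r(A)=3 and |A|-r(A)=0: 9.

9


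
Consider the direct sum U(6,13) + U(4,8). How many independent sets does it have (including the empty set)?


For a direct sum, |I(M1+M2)| = |I(M1)| * |I(M2)|.
|I(U(6,13))| = sum C(13,k) for k=0..6 = 4096.
|I(U(4,8))| = sum C(8,k) for k=0..4 = 163.
Total = 4096 * 163 = 667648.

667648


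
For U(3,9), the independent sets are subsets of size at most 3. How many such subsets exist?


Independent sets of U(3,9) are all subsets of size <= 3.
Count = C(9,0) + C(9,1) + C(9,2) + C(9,3)
     = 1 + 9 + 36 + 84
     = 130.

130


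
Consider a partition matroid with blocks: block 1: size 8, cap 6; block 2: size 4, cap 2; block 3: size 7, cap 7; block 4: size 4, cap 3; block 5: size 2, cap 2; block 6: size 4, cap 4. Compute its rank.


Rank of a partition matroid = sum of min(|Si|, ci) for each block.
= min(8,6) + min(4,2) + min(7,7) + min(4,3) + min(2,2) + min(4,4)
= 6 + 2 + 7 + 3 + 2 + 4
= 24.

24


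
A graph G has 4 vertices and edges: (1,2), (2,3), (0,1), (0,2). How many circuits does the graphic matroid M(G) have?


A circuit in a graphic matroid = edge set of a simple cycle.
G has 4 vertices and 4 edges.
Enumerating all minimal edge subsets forming cycles...
Total circuits found: 1.

1


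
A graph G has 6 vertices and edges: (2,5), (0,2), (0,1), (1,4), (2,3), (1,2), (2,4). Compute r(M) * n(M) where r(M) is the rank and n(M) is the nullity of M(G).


r(M) = |V| - c = 6 - 1 = 5.
nullity = |E| - r(M) = 7 - 5 = 2.
Product = 5 * 2 = 10.

10


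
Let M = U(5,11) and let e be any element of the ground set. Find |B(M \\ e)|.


Deleting e from U(5,11) gives U(5,10) since n > r.
Bases of U(5,10) = (10 choose 5) = 252.

252


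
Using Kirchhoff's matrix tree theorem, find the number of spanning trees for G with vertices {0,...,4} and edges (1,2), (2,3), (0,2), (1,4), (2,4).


By Kirchhoff's matrix tree theorem, the number of spanning trees equals
the determinant of any cofactor of the Laplacian matrix L.
G has 5 vertices and 5 edges.
Computing the (4 x 4) cofactor determinant gives 3.

3


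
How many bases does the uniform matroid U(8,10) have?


Bases of U(8,10) are all 8-element subsets of the 10-element ground set.
Number of bases = C(10,8).
C(10,8) = 45.

45


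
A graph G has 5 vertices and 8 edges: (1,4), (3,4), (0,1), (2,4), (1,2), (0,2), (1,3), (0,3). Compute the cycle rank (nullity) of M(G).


Cycle rank (nullity) = |E| - r(M) = |E| - (|V| - c).
|E| = 8, |V| = 5, c = 1.
Nullity = 8 - (5 - 1) = 8 - 4 = 4.

4


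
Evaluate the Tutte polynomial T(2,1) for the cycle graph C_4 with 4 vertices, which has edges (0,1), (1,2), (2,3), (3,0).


T(C_4; x,y) = x + x^2 + ... + x^(3) + y.
T(2,1) = 2^1 + 2^2 + 2^3 + 1
= 2 + 4 + 8 + 1
= 15.

15


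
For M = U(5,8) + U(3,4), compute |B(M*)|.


(M1+M2)* = M1* + M2*.
M1* = U(3,8), bases: C(8,3) = 56.
M2* = U(1,4), bases: C(4,1) = 4.
|B(M*)| = 56 * 4 = 224.

224


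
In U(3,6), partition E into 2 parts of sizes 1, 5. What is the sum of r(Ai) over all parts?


r(Ai) = min(|Ai|, 3) for each part.
Sum = min(1,3) + min(5,3)
    = 1 + 3
    = 4.

4


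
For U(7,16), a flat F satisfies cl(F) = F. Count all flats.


Flats of U(7,16): every subset of size < 7 is a flat, plus E itself.
Count = (16 choose 0) + (16 choose 1) + (16 choose 2) + (16 choose 3) + (16 choose 4) + (16 choose 5) + (16 choose 6) + 1
     = 1 + 16 + 120 + 560 + 1820 + 4368 + 8008 + 1
     = 14894.

14894


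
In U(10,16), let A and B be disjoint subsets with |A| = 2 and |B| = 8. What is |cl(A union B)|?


|A union B| = 2 + 8 = 10 (disjoint).
In U(10,16), cl(S) = S if |S| < 10, else cl(S) = E.
Since 10 >= 10, cl(A union B) = E.
|cl(A union B)| = 16.

16


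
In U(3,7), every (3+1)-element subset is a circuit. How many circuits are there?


In U(3,7), circuits are the (4)-element subsets.
Any set of 4 elements is dependent, and removing any one element gives
an independent set of size 3, so it is a minimal dependent set.
Number of circuits = C(7,4) = 7! / (4! * 3!) = 35.

35


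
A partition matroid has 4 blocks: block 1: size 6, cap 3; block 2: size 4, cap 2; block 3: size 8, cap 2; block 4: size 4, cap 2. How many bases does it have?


A basis picks exactly ci elements from block i.
Number of bases = product of C(|Si|, ci).
= C(6,3) * C(4,2) * C(8,2) * C(4,2)
= 20 * 6 * 28 * 6
= 20160.

20160


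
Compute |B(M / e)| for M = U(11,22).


Contracting e from U(11,22) gives U(10,21).
Bases of U(10,21) = C(21,10) = 352716.

352716


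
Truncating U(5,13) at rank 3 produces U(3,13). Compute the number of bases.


Truncating U(5,13) to rank 3 gives U(3,13).
Bases of U(3,13) are all 3-element subsets of 13 elements.
Number of bases = C(13,3) = 13! / (3! * 10!) = 286.

286


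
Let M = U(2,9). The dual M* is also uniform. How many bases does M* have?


The dual of U(r,n) is U(n-r, n) = U(7,9).
Bases of U(7,9) are all (7)-element subsets.
|B(M*)| = C(9,7) = 36.

36


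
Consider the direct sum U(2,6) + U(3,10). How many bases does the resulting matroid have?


Bases of a direct sum M1 + M2: |B| = |B(M1)| * |B(M2)|.
|B(U(2,6))| = C(6,2) = 15.
|B(U(3,10))| = C(10,3) = 120.
Total bases = 15 * 120 = 1800.

1800


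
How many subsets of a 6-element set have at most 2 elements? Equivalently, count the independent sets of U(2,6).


Independent sets of U(2,6) are all subsets of size <= 2.
Count = C(6,0) + C(6,1) + C(6,2)
     = 1 + 6 + 15
     = 22.

22


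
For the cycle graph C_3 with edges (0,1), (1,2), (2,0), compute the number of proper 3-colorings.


P(C_3, k) = (k-1)^3 + (-1)^3*(k-1).
P(3) = (2)^3 - 2
= 8 - 2 = 6.

6


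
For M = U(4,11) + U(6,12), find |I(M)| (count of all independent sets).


For a direct sum, |I(M1+M2)| = |I(M1)| * |I(M2)|.
|I(U(4,11))| = sum C(11,k) for k=0..4 = 562.
|I(U(6,12))| = sum C(12,k) for k=0..6 = 2510.
Total = 562 * 2510 = 1410620.

1410620


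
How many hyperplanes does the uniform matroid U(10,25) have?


Hyperplanes of U(10,25) are flats of rank 9.
In a uniform matroid, these are exactly the (9)-element subsets.
Count = C(25,9) = 25! / (9! * 16!) = 2042975.

2042975


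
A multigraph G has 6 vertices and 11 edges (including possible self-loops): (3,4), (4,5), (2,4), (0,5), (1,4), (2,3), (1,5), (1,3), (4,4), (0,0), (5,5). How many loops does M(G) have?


In a graphic matroid, a loop is a self-loop edge (u,u) with rank 0.
Examining all 11 edges for self-loops...
Self-loops found: (4,4), (0,0), (5,5)
Number of loops = 3.

3


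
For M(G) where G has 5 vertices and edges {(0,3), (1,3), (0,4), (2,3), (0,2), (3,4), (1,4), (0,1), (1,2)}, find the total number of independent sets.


An independent set in a graphic matroid is an acyclic edge subset.
G has 5 vertices and 9 edges.
Enumerate all 2^9 = 512 subsets, checking for acyclicity.
Total independent sets = 198.

198


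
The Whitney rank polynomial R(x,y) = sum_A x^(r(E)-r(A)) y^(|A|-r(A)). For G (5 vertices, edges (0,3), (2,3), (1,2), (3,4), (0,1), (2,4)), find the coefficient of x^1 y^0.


R(x,y) = sum over A in 2^E of x^(r(E)-r(A)) * y^(|A|-r(A)).
G has 5 vertices, 6 edges. r(E) = 4.
Enumerate all 2^6 = 64 subsets.
Count subsets with r(E)-r(A)=1 and |A|-r(A)=0: 19.

19


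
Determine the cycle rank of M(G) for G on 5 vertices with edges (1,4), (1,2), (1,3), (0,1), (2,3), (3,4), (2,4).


Cycle rank (nullity) = |E| - r(M) = |E| - (|V| - c).
|E| = 7, |V| = 5, c = 1.
Nullity = 7 - (5 - 1) = 7 - 4 = 3.

3


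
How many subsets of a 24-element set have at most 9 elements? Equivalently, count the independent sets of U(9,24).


Independent sets of U(9,24) are all subsets of size <= 9.
Count = (24 choose 0) + (24 choose 1) + (24 choose 2) + (24 choose 3) + (24 choose 4) + (24 choose 5) + (24 choose 6) + (24 choose 7) + (24 choose 8) + (24 choose 9)
     = 1 + 24 + 276 + 2024 + 10626 + 42504 + 134596 + 346104 + 735471 + 1307504
     = 2579130.

2579130


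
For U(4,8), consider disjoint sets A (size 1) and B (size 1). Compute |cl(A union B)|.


|A union B| = 1 + 1 = 2 (disjoint).
In U(4,8), cl(S) = S if |S| < 4, else cl(S) = E.
Since 2 < 4, cl(A union B) = A union B.
|cl(A union B)| = 2.

2


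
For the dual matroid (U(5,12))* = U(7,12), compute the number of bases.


The dual of U(r,n) is U(n-r, n) = U(7,12).
Bases of U(7,12) are all (7)-element subsets.
|B(M*)| = C(12,7) = 792.

792


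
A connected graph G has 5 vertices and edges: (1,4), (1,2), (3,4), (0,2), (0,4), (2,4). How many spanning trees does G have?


By Kirchhoff's matrix tree theorem, the number of spanning trees equals
the determinant of any cofactor of the Laplacian matrix L.
G has 5 vertices and 6 edges.
Computing the (4 x 4) cofactor determinant gives 8.

8


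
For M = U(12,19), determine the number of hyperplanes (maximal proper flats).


Hyperplanes of U(12,19) are flats of rank 11.
In a uniform matroid, these are exactly the (11)-element subsets.
Count = C(19,11) = 75582.

75582


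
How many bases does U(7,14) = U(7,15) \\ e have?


Deleting e from U(7,15) gives U(7,14) since n > r.
Bases of U(7,14) = C(14,7) = 3432.

3432


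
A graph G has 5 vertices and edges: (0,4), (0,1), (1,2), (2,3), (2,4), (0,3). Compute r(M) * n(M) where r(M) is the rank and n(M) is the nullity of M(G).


r(M) = |V| - c = 5 - 1 = 4.
nullity = |E| - r(M) = 6 - 4 = 2.
Product = 4 * 2 = 8.

8


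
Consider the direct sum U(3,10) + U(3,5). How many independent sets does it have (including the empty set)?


For a direct sum, |I(M1+M2)| = |I(M1)| * |I(M2)|.
|I(U(3,10))| = sum C(10,k) for k=0..3 = 176.
|I(U(3,5))| = sum C(5,k) for k=0..3 = 26.
Total = 176 * 26 = 4576.

4576


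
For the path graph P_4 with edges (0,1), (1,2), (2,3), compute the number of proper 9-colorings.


P(P_4, k) = k * (k-1)^(3).
P(9) = 9 * 8^3 = 9 * 512 = 4608.

4608


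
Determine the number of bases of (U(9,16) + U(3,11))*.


(M1+M2)* = M1* + M2*.
M1* = U(7,16), bases: C(16,7) = 11440.
M2* = U(8,11), bases: C(11,8) = 165.
|B(M*)| = 11440 * 165 = 1887600.

1887600


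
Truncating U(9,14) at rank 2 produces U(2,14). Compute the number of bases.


Truncating U(9,14) to rank 2 gives U(2,14).
Bases of U(2,14) are all 2-element subsets of 14 elements.
Number of bases = (14 choose 2) = 91.

91


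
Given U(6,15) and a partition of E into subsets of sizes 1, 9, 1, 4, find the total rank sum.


r(Ai) = min(|Ai|, 6) for each part.
Sum = min(1,6) + min(9,6) + min(1,6) + min(4,6)
    = 1 + 6 + 1 + 4
    = 12.

12


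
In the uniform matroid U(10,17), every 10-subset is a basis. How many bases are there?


Bases of U(10,17) are all 10-element subsets of the 17-element ground set.
Number of bases = C(17,10).
C(17,10) = 17! / (10! * 7!) = 19448.

19448


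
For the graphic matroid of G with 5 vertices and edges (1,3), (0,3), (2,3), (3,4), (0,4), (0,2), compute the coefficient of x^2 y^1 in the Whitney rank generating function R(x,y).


R(x,y) = sum over A in 2^E of x^(r(E)-r(A)) * y^(|A|-r(A)).
G has 5 vertices, 6 edges. r(E) = 4.
Enumerate all 2^6 = 64 subsets.
Count subsets with r(E)-r(A)=2 and |A|-r(A)=1: 2.

2


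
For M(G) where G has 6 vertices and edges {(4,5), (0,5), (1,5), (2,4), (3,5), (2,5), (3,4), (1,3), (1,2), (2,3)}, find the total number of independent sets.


An independent set in a graphic matroid is an acyclic edge subset.
G has 6 vertices and 10 edges.
Enumerate all 2^10 = 1024 subsets, checking for acyclicity.
Total independent sets = 396.

396


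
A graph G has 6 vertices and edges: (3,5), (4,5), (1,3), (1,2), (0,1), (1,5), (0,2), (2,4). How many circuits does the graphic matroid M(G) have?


A circuit in a graphic matroid = edge set of a simple cycle.
G has 6 vertices and 8 edges.
Enumerating all minimal edge subsets forming cycles...
Total circuits found: 6.

6


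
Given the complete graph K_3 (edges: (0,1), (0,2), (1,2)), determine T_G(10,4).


T(K_3; x,y) = x^2 + x + y.
T(10,4) = 100 + 10 + 4 = 114.

114


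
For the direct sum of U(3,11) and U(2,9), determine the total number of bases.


Bases of a direct sum M1 + M2: |B| = |B(M1)| * |B(M2)|.
|B(U(3,11))| = C(11,3) = 165.
|B(U(2,9))| = C(9,2) = 36.
Total bases = 165 * 36 = 5940.

5940


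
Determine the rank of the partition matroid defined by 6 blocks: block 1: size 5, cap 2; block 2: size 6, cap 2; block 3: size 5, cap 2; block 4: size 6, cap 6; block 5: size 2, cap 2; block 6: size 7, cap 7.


Rank of a partition matroid = sum of min(|Si|, ci) for each block.
= min(5,2) + min(6,2) + min(5,2) + min(6,6) + min(2,2) + min(7,7)
= 2 + 2 + 2 + 6 + 2 + 7
= 21.

21


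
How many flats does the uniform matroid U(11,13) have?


Flats of U(11,13): every subset of size < 11 is a flat, plus E itself.
Count = (13 choose 0) + (13 choose 1) + (13 choose 2) + (13 choose 3) + (13 choose 4) + (13 choose 5) + (13 choose 6) + (13 choose 7) + (13 choose 8) + (13 choose 9) + (13 choose 10) + 1
     = 1 + 13 + 78 + 286 + 715 + 1287 + 1716 + 1716 + 1287 + 715 + 286 + 1
     = 8101.

8101


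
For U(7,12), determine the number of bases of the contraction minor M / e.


Contracting e from U(7,12) gives U(6,11).
Bases of U(6,11) = (11 choose 6) = 462.

462


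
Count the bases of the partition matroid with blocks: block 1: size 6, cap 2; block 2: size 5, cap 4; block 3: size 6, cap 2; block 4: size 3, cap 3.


A basis picks exactly ci elements from block i.
Number of bases = product of C(|Si|, ci).
= C(6,2) * C(5,4) * C(6,2) * C(3,3)
= 15 * 5 * 15 * 1
= 1125.

1125


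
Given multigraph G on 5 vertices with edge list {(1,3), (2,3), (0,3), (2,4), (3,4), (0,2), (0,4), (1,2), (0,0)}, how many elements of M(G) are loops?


In a graphic matroid, a loop is a self-loop edge (u,u) with rank 0.
Examining all 9 edges for self-loops...
Self-loops found: (0,0)
Number of loops = 1.

1


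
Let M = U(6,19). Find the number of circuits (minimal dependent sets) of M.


In U(6,19), circuits are the (7)-element subsets.
Any set of 7 elements is dependent, and removing any one element gives
an independent set of size 6, so it is a minimal dependent set.
Number of circuits = (19 choose 7) = 50388.

50388


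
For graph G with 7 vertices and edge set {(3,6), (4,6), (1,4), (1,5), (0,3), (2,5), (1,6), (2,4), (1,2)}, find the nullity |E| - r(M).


Cycle rank (nullity) = |E| - r(M) = |E| - (|V| - c).
|E| = 9, |V| = 7, c = 1.
Nullity = 9 - (7 - 1) = 9 - 6 = 3.

3


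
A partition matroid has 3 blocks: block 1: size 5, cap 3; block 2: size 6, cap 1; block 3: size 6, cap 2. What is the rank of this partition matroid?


Rank of a partition matroid = sum of min(|Si|, ci) for each block.
= min(5,3) + min(6,1) + min(6,2)
= 3 + 1 + 2
= 6.

6


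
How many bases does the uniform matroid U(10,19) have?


Bases of U(10,19) are all 10-element subsets of the 19-element ground set.
Number of bases = C(19,10).
C(19,10) = 92378.

92378


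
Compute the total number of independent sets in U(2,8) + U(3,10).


For a direct sum, |I(M1+M2)| = |I(M1)| * |I(M2)|.
|I(U(2,8))| = sum C(8,k) for k=0..2 = 37.
|I(U(3,10))| = sum C(10,k) for k=0..3 = 176.
Total = 37 * 176 = 6512.

6512


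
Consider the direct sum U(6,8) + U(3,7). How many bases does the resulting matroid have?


Bases of a direct sum M1 + M2: |B| = |B(M1)| * |B(M2)|.
|B(U(6,8))| = C(8,6) = 28.
|B(U(3,7))| = C(7,3) = 35.
Total bases = 28 * 35 = 980.

980


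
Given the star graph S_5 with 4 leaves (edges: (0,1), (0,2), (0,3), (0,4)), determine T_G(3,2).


A star on 5 vertices is a tree with 4 edges.
T(x,y) = x^(4) for any tree.
T(3,2) = 3^4 = 81.

81


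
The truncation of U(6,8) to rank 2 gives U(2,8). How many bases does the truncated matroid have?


Truncating U(6,8) to rank 2 gives U(2,8).
Bases of U(2,8) are all 2-element subsets of 8 elements.
Number of bases = (8 choose 2) = 28.

28


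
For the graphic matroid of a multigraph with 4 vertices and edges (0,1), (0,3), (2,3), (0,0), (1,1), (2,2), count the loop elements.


In a graphic matroid, a loop is a self-loop edge (u,u) with rank 0.
Examining all 6 edges for self-loops...
Self-loops found: (0,0), (1,1), (2,2)
Number of loops = 3.

3


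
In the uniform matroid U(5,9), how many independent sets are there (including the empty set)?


Independent sets of U(5,9) are all subsets of size <= 5.
Count = (9 choose 0) + (9 choose 1) + (9 choose 2) + (9 choose 3) + (9 choose 4) + (9 choose 5)
     = 1 + 9 + 36 + 84 + 126 + 126
     = 382.

382


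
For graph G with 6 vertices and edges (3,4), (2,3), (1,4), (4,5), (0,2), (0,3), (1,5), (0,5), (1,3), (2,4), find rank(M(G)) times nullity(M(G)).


r(M) = |V| - c = 6 - 1 = 5.
nullity = |E| - r(M) = 10 - 5 = 5.
Product = 5 * 5 = 25.

25


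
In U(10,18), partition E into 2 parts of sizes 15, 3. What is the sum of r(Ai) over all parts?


r(Ai) = min(|Ai|, 10) for each part.
Sum = min(15,10) + min(3,10)
    = 10 + 3
    = 13.

13


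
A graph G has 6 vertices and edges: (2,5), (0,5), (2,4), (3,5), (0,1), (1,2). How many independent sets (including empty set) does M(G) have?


An independent set in a graphic matroid is an acyclic edge subset.
G has 6 vertices and 6 edges.
Enumerate all 2^6 = 64 subsets, checking for acyclicity.
Total independent sets = 60.

60


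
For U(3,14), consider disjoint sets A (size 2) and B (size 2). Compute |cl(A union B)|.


|A union B| = 2 + 2 = 4 (disjoint).
In U(3,14), cl(S) = S if |S| < 3, else cl(S) = E.
Since 4 >= 3, cl(A union B) = E.
|cl(A union B)| = 14.

14


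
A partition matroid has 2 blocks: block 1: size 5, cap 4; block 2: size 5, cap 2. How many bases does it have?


A basis picks exactly ci elements from block i.
Number of bases = product of C(|Si|, ci).
= C(5,4) * C(5,2)
= 5 * 10
= 50.

50


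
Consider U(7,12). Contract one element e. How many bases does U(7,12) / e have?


Contracting e from U(7,12) gives U(6,11).
Bases of U(6,11) = C(11,6) = 11! / (6! * 5!) = 462.

462


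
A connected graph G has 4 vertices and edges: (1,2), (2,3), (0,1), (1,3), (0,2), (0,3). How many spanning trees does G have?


By Kirchhoff's matrix tree theorem, the number of spanning trees equals
the determinant of any cofactor of the Laplacian matrix L.
G has 4 vertices and 6 edges.
Computing the (3 x 3) cofactor determinant gives 16.

16


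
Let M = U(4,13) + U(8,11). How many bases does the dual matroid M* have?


(M1+M2)* = M1* + M2*.
M1* = U(9,13), bases: C(13,9) = 715.
M2* = U(3,11), bases: C(11,3) = 165.
|B(M*)| = 715 * 165 = 117975.

117975


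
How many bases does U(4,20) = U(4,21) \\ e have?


Deleting e from U(4,21) gives U(4,20) since n > r.
Bases of U(4,20) = C(20,4) = (20 * 19 * 18 * 17) / (1 * 2 * 3 * 4) = 4845.

4845


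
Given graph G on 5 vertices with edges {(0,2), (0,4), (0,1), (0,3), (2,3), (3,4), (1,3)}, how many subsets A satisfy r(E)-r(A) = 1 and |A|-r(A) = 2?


R(x,y) = sum over A in 2^E of x^(r(E)-r(A)) * y^(|A|-r(A)).
G has 5 vertices, 7 edges. r(E) = 4.
Enumerate all 2^7 = 128 subsets.
Count subsets with r(E)-r(A)=1 and |A|-r(A)=2: 3.

3


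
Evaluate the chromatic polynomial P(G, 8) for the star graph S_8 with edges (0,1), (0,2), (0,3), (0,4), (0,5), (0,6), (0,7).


P(tree, k) = k * (k-1)^(7) for any tree on 8 vertices.
P(8) = 8 * 7^7 = 8 * 823543 = 6588344.

6588344


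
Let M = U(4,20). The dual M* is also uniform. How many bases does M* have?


The dual of U(r,n) is U(n-r, n) = U(16,20).
Bases of U(16,20) are all (16)-element subsets.
|B(M*)| = C(20,16) = 20! / (16! * 4!) = 4845.

4845


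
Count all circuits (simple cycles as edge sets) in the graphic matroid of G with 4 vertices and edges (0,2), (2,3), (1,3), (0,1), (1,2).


A circuit in a graphic matroid = edge set of a simple cycle.
G has 4 vertices and 5 edges.
Enumerating all minimal edge subsets forming cycles...
Total circuits found: 3.

3


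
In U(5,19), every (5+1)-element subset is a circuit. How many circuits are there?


In U(5,19), circuits are the (6)-element subsets.
Any set of 6 elements is dependent, and removing any one element gives
an independent set of size 5, so it is a minimal dependent set.
Number of circuits = C(19,6) = 19! / (6! * 13!) = 27132.

27132


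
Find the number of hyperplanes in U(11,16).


Hyperplanes of U(11,16) are flats of rank 10.
In a uniform matroid, these are exactly the (10)-element subsets.
Count = (16 choose 10) = 8008.

8008


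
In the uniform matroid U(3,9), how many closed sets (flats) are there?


Flats of U(3,9): every subset of size < 3 is a flat, plus E itself.
Count = (9 choose 0) + (9 choose 1) + (9 choose 2) + 1
     = 1 + 9 + 36 + 1
     = 47.

47


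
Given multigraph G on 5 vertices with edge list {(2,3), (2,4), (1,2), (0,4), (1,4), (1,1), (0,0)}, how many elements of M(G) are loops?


In a graphic matroid, a loop is a self-loop edge (u,u) with rank 0.
Examining all 7 edges for self-loops...
Self-loops found: (1,1), (0,0)
Number of loops = 2.

2


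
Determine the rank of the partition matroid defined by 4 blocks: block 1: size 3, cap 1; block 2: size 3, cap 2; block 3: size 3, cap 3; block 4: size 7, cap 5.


Rank of a partition matroid = sum of min(|Si|, ci) for each block.
= min(3,1) + min(3,2) + min(3,3) + min(7,5)
= 1 + 2 + 3 + 5
= 11.

11


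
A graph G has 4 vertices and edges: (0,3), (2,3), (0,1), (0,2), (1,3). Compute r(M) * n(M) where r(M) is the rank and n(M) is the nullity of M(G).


r(M) = |V| - c = 4 - 1 = 3.
nullity = |E| - r(M) = 5 - 3 = 2.
Product = 3 * 2 = 6.

6


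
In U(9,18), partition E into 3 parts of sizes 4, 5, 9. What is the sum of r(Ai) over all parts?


r(Ai) = min(|Ai|, 9) for each part.
Sum = min(4,9) + min(5,9) + min(9,9)
    = 4 + 5 + 9
    = 18.

18


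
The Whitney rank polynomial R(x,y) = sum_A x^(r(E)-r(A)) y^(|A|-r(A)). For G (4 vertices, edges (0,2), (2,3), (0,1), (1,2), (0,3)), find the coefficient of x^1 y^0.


R(x,y) = sum over A in 2^E of x^(r(E)-r(A)) * y^(|A|-r(A)).
G has 4 vertices, 5 edges. r(E) = 3.
Enumerate all 2^5 = 32 subsets.
Count subsets with r(E)-r(A)=1 and |A|-r(A)=0: 10.

10


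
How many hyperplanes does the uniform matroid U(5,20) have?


Hyperplanes of U(5,20) are flats of rank 4.
In a uniform matroid, these are exactly the (4)-element subsets.
Count = C(20,4) = (20 * 19 * 18 * 17) / (1 * 2 * 3 * 4) = 4845.

4845


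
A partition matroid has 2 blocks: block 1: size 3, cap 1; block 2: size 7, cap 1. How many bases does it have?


A basis picks exactly ci elements from block i.
Number of bases = product of C(|Si|, ci).
= C(3,1) * C(7,1)
= 3 * 7
= 21.

21


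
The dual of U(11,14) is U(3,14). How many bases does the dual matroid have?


The dual of U(r,n) is U(n-r, n) = U(3,14).
Bases of U(3,14) are all (3)-element subsets.
|B(M*)| = C(14,3) = 14! / (3! * 11!) = 364.

364


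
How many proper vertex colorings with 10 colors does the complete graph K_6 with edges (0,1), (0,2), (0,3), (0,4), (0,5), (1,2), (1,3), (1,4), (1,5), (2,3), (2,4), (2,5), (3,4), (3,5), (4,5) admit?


P(K_6, k) = k(k-1)(k-2)...(k-5).
P(10) = (10) * (9) * (8) * (7) * (6) * (5) = 151200.

151200


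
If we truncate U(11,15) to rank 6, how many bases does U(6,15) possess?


Truncating U(11,15) to rank 6 gives U(6,15).
Bases of U(6,15) are all 6-element subsets of 15 elements.
Number of bases = C(15,6) = 5005.

5005


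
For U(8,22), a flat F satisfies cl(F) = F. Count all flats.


Flats of U(8,22): every subset of size < 8 is a flat, plus E itself.
Count = (22 choose 0) + (22 choose 1) + (22 choose 2) + (22 choose 3) + (22 choose 4) + (22 choose 5) + (22 choose 6) + (22 choose 7) + 1
     = 1 + 22 + 231 + 1540 + 7315 + 26334 + 74613 + 170544 + 1
     = 280601.

280601


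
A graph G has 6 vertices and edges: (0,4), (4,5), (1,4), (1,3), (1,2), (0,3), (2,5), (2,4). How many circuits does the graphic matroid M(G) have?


A circuit in a graphic matroid = edge set of a simple cycle.
G has 6 vertices and 8 edges.
Enumerating all minimal edge subsets forming cycles...
Total circuits found: 6.

6


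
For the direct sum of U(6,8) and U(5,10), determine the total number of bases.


Bases of a direct sum M1 + M2: |B| = |B(M1)| * |B(M2)|.
|B(U(6,8))| = C(8,6) = 28.
|B(U(5,10))| = C(10,5) = 252.
Total bases = 28 * 252 = 7056.

7056


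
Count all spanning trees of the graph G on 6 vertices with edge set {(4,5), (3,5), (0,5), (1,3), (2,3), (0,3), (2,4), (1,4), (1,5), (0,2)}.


By Kirchhoff's matrix tree theorem, the number of spanning trees equals
the determinant of any cofactor of the Laplacian matrix L.
G has 6 vertices and 10 edges.
Computing the (5 x 5) cofactor determinant gives 130.

130


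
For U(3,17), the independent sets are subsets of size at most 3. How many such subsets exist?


Independent sets of U(3,17) are all subsets of size <= 3.
Count = C(17,0) + C(17,1) + C(17,2) + C(17,3)
     = 1 + 17 + 136 + 680
     = 834.

834


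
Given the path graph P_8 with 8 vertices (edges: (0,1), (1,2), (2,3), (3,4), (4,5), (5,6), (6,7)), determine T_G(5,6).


A path on 8 vertices is a tree with 7 edges.
T(x,y) = x^(7) for any tree.
T(5,6) = 5^7 = 78125.

78125


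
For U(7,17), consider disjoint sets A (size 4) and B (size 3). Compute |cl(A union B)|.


|A union B| = 4 + 3 = 7 (disjoint).
In U(7,17), cl(S) = S if |S| < 7, else cl(S) = E.
Since 7 >= 7, cl(A union B) = E.
|cl(A union B)| = 17.

17


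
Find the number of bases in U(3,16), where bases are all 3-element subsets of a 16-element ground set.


Bases of U(3,16) are all 3-element subsets of the 16-element ground set.
Number of bases = C(16,3).
C(16,3) = 16! / (3! * 13!) = 560.

560


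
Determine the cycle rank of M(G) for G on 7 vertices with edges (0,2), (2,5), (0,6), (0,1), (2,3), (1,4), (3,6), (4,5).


Cycle rank (nullity) = |E| - r(M) = |E| - (|V| - c).
|E| = 8, |V| = 7, c = 1.
Nullity = 8 - (7 - 1) = 8 - 6 = 2.

2


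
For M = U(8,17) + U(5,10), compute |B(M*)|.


(M1+M2)* = M1* + M2*.
M1* = U(9,17), bases: C(17,9) = 24310.
M2* = U(5,10), bases: C(10,5) = 252.
|B(M*)| = 24310 * 252 = 6126120.

6126120


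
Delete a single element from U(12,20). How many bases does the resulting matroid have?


Deleting e from U(12,20) gives U(12,19) since n > r.
Bases of U(12,19) = C(19,12) = 50388.

50388


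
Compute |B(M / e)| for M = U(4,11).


Contracting e from U(4,11) gives U(3,10).
Bases of U(3,10) = C(10,3) = (10 * 9 * 8) / (1 * 2 * 3) = 120.

120


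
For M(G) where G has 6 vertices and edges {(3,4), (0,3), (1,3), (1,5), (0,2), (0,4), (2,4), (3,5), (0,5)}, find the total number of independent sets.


An independent set in a graphic matroid is an acyclic edge subset.
G has 6 vertices and 9 edges.
Enumerate all 2^9 = 512 subsets, checking for acyclicity.
Total independent sets = 280.

280


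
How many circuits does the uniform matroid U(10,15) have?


In U(10,15), circuits are the (11)-element subsets.
Any set of 11 elements is dependent, and removing any one element gives
an independent set of size 10, so it is a minimal dependent set.
Number of circuits = C(15,11) = 1365.

1365


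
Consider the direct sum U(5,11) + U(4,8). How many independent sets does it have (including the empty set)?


For a direct sum, |I(M1+M2)| = |I(M1)| * |I(M2)|.
|I(U(5,11))| = sum C(11,k) for k=0..5 = 1024.
|I(U(4,8))| = sum C(8,k) for k=0..4 = 163.
Total = 1024 * 163 = 166912.

166912


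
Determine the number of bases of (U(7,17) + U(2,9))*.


(M1+M2)* = M1* + M2*.
M1* = U(10,17), bases: C(17,10) = 19448.
M2* = U(7,9), bases: C(9,7) = 36.
|B(M*)| = 19448 * 36 = 700128.

700128


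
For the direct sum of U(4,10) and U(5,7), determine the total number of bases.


Bases of a direct sum M1 + M2: |B| = |B(M1)| * |B(M2)|.
|B(U(4,10))| = C(10,4) = 210.
|B(U(5,7))| = C(7,5) = 21.
Total bases = 210 * 21 = 4410.

4410


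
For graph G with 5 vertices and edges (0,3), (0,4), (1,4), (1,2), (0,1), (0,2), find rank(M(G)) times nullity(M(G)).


r(M) = |V| - c = 5 - 1 = 4.
nullity = |E| - r(M) = 6 - 4 = 2.
Product = 4 * 2 = 8.

8


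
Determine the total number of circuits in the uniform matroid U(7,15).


In U(7,15), circuits are the (8)-element subsets.
Any set of 8 elements is dependent, and removing any one element gives
an independent set of size 7, so it is a minimal dependent set.
Number of circuits = (15 choose 8) = 6435.

6435


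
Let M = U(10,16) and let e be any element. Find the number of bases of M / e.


Contracting e from U(10,16) gives U(9,15).
Bases of U(9,15) = C(15,9) = 5005.

5005


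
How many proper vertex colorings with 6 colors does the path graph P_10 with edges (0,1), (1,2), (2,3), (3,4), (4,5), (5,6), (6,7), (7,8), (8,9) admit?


P(P_10, k) = k * (k-1)^(9).
P(6) = 6 * 5^9 = 6 * 1953125 = 11718750.

11718750


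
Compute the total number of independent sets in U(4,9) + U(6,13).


For a direct sum, |I(M1+M2)| = |I(M1)| * |I(M2)|.
|I(U(4,9))| = sum C(9,k) for k=0..4 = 256.
|I(U(6,13))| = sum C(13,k) for k=0..6 = 4096.
Total = 256 * 4096 = 1048576.

1048576


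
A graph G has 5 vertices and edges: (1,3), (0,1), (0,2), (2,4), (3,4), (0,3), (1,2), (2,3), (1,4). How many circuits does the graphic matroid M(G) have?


A circuit in a graphic matroid = edge set of a simple cycle.
G has 5 vertices and 9 edges.
Enumerating all minimal edge subsets forming cycles...
Total circuits found: 22.

22
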